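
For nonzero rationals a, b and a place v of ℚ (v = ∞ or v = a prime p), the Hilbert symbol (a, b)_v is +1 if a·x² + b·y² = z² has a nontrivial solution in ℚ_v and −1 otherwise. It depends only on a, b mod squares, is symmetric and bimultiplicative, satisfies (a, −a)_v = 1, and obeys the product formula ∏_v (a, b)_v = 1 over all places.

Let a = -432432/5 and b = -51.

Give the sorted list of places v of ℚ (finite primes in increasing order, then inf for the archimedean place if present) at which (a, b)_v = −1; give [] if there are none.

(a, b) ≡ (-15015, -51) mod (ℚ^×)²; places V = {2, 3, 5, 7, 11, 13, 17, ∞}.
(a,b)_2: α=4, β=0; u≡1, v≡5 (mod 8); ε(u)ε(v)=0·0, αω(v)=4·1, βω(u)=0·0; sum ≡ 0  ⇒  +1.
(a,b)_5: α=-1, u≡3; β=0, v≡4 (mod 5); (3|5)=-1, (4|5)=+1; sign (−1)^0·-1^0·+1^-1 = +1.
(a,b)_11: α=1, u≡7; β=0, v≡4 (mod 11); (7|11)=-1, (4|11)=+1; sign (−1)^0·-1^0·+1^1 = +1.
(a,b)_∞: sgn(-15015)=−, sgn(-51)=−, so -1.
(a,b)_13: α=1, u≡11; β=0, v≡1 (mod 13); (11|13)=-1, (1|13)=+1; sign (−1)^0·-1^0·+1^1 = +1.
(a,b)_7: α=1, u≡4; β=0, v≡5 (mod 7); (4|7)=+1, (5|7)=-1; sign (−1)^0·+1^0·-1^1 = -1.
(a,b)_17: α=0, u≡13; β=1, v≡14 (mod 17); (13|17)=+1, (14|17)=-1; sign (−1)^0·+1^1·-1^0 = +1.
(a,b)_3: α=3, u≡2; β=1, v≡1 (mod 3); (2|3)=-1, (1|3)=+1; sign (−1)^1·-1^1·+1^3 = +1.
|Ram(-15015, -51)| = 2, even; anisotropic at {7, ∞}.

[7, inf]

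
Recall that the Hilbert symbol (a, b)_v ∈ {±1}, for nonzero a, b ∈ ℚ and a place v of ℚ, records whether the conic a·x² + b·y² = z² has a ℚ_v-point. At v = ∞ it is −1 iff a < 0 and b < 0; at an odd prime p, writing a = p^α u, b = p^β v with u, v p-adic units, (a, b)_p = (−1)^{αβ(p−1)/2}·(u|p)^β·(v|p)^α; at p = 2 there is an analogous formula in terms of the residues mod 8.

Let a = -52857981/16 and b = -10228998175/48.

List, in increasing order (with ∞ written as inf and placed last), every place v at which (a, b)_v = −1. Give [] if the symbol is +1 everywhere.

[2, 17, 19, inf]

(a, b) ≡ (-16269, -28101) mod (ℚ^×)²; places V = {2, 3, 5, 11, 17, 19, 29, ∞}.
(a,b)_∞: sgn(-16269)=−, sgn(-28101)=−, so -1.
(a,b)_17: α=1, u≡10; β=1, v≡2 (mod 17); (10|17)=-1, (2|17)=+1; sign (−1)^0·-1^1·+1^1 = -1.
(a,b)_11: α=1, u≡7; β=2, v≡9 (mod 11); (7|11)=-1, (9|11)=+1; sign (−1)^0·-1^2·+1^1 = +1.
(a,b)_2: α=-4, β=-4; u≡3, v≡3 (mod 8); ε(u)ε(v)=1·1, αω(v)=-4·1, βω(u)=-4·1; sum ≡ 1  ⇒  -1.
(a,b)_19: α=2, u≡15; β=3, v≡8 (mod 19); (15|19)=-1, (8|19)=-1; sign (−1)^0·-1^3·-1^2 = -1.
(a,b)_29: α=1, u≡3; β=1, v≡12 (mod 29); (3|29)=-1, (12|29)=-1; sign (−1)^0·-1^1·-1^1 = +1.
(a,b)_5: α=0, u≡4; β=2, v≡1 (mod 5); (4|5)=+1, (1|5)=+1; sign (−1)^0·+1^2·+1^0 = +1.
(a,b)_3: α=3, u≡1; β=-1, v≡2 (mod 3); (1|3)=+1, (2|3)=-1; sign (−1)^1·+1^-1·-1^3 = +1.
Ram(-16269, -28101) = {2, 17, 19, ∞}; no ℚ_2-point on the conic.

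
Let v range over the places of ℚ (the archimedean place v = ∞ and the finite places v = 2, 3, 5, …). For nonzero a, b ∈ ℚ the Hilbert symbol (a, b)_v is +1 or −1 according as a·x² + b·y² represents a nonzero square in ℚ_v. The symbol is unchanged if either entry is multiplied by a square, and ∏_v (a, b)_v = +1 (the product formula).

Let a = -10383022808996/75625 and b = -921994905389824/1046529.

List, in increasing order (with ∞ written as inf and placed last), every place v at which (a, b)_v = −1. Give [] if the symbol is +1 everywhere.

[41, inf]

Mod squares: a ≡ -41, b ≡ -19. Check v ∈ {∞, 2, 3, 5, 7, 11, 17, 19, 31, 37, 41}.
v=37: a=37^0·(≡12), b=37^2·(≡8) mod 37; (12|37)=+1, (8|37)=-1; (−1)^{0·2·18}·(+1)^2·(-1)^0 = +1.
v=31: a=31^0·(≡29), b=31^-2·(≡6) mod 31; (29|31)=-1, (6|31)=-1; (−1)^{0·-2·15}·(-1)^-2·(-1)^0 = +1.
v=2: v_2(a)=2, v_2(b)=8; units ≡ 7, 5 (mod 8); ε·ε+αω+βω = 1·0+2·1+8·0 ≡ 0  ⇒  (a,b)_2 = +1.
v=41: a=41^3·(≡1), b=41^4·(≡29) mod 41; (1|41)=+1, (29|41)=-1; (−1)^{3·4·20}·(+1)^4·(-1)^3 = -1.
v=19: a=19^4·(≡1), b=19^1·(≡2) mod 19; (1|19)=+1, (2|19)=-1; (−1)^{4·1·9}·(+1)^1·(-1)^4 = +1.
v=5: a=5^-4·(≡4), b=5^0·(≡4) mod 5; (4|5)=+1, (4|5)=+1; (−1)^{-4·0·2}·(+1)^0·(+1)^-4 = +1.
v=3: a=3^0·(≡1), b=3^-2·(≡2) mod 3; (1|3)=+1, (2|3)=-1; (−1)^{0·-2·1}·(+1)^-2·(-1)^0 = +1.
v=17: a=17^2·(≡7), b=17^0·(≡16) mod 17; (7|17)=-1, (16|17)=+1; (−1)^{2·0·8}·(-1)^0·(+1)^2 = +1.
v=11: a=11^-2·(≡1), b=11^-2·(≡3) mod 11; (1|11)=+1, (3|11)=+1; (−1)^{-2·-2·5}·(+1)^-2·(+1)^-2 = +1.
v=∞: -41 < 0 and -19 < 0  ⇒  (a,b)_∞ = -1.
v=7: a=7^0·(≡4), b=7^2·(≡4) mod 7; (4|7)=+1, (4|7)=+1; (−1)^{0·2·3}·(+1)^2·(+1)^0 = +1.
Ram(-41, -19) = {41, ∞}; no ℚ_41-point on the conic.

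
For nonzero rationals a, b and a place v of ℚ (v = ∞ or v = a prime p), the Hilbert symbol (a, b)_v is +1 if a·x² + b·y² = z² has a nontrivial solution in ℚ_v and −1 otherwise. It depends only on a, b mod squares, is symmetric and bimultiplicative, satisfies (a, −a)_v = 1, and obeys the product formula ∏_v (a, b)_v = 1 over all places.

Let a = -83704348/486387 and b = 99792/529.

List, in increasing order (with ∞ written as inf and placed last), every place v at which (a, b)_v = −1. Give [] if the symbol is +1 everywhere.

[7, 11]

Mod squares: a ≡ -1309, b ≡ 77. Check v ∈ {∞, 2, 3, 7, 11, 13, 17, 19, 23}.
v=23: a=23^0·(≡2), b=23^-2·(≡18) mod 23; (2|23)=+1, (18|23)=+1; (−1)^{0·-2·11}·(+1)^-2·(+1)^0 = +1.
v=3: a=3^-2·(≡2), b=3^4·(≡2) mod 3; (2|3)=-1, (2|3)=-1; (−1)^{-2·4·1}·(-1)^4·(-1)^-2 = +1.
v=13: a=13^2·(≡12), b=13^0·(≡12) mod 13; (12|13)=+1, (12|13)=+1; (−1)^{2·0·6}·(+1)^0·(+1)^2 = +1.
v=∞: -1309 < 0 and 77 > 0  ⇒  (a,b)_∞ = +1.
v=2: v_2(a)=2, v_2(b)=4; units ≡ 3, 5 (mod 8); ε·ε+αω+βω = 1·0+2·1+4·1 ≡ 0  ⇒  (a,b)_2 = +1.
v=7: a=7^3·(≡2), b=7^1·(≡1) mod 7; (2|7)=+1, (1|7)=+1; (−1)^{3·1·3}·(+1)^1·(+1)^3 = -1.
v=17: a=17^-3·(≡1), b=17^0·(≡1) mod 17; (1|17)=+1, (1|17)=+1; (−1)^{-3·0·8}·(+1)^0·(+1)^-3 = +1.
v=11: a=11^-1·(≡8), b=11^1·(≡8) mod 11; (8|11)=-1, (8|11)=-1; (−1)^{-1·1·5}·(-1)^1·(-1)^-1 = -1.
v=19: a=19^2·(≡14), b=19^0·(≡5) mod 19; (14|19)=-1, (5|19)=+1; (−1)^{2·0·9}·(-1)^0·(+1)^2 = +1.
|Ram(-1309, 77)| = 2, even; anisotropic at {7, 11}.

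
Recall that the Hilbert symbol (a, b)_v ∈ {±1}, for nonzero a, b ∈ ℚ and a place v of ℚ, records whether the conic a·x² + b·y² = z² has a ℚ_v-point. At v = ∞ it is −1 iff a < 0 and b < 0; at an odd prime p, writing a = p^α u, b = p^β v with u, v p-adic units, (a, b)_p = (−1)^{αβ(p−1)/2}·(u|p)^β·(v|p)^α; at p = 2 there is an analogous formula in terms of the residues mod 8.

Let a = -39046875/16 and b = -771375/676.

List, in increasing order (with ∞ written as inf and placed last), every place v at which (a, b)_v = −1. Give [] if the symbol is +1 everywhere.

[17, inf]

(a, b) ≡ (-51, -255) mod (ℚ^×)²; places V = {2, 3, 5, 7, 11, 13, 17, ∞}.
(a,b)_11: α=0, u≡9; β=2, v≡1 (mod 11); (9|11)=+1, (1|11)=+1; sign (−1)^0·+1^2·+1^0 = +1.
(a,b)_17: α=1, u≡5; β=1, v≡9 (mod 17); (5|17)=-1, (9|17)=+1; sign (−1)^0·-1^1·+1^1 = -1.
(a,b)_∞: sgn(-51)=−, sgn(-255)=−, so -1.
(a,b)_3: α=1, u≡1; β=1, v≡2 (mod 3); (1|3)=+1, (2|3)=-1; sign (−1)^1·+1^1·-1^1 = +1.
(a,b)_7: α=2, u≡6; β=0, v≡1 (mod 7); (6|7)=-1, (1|7)=+1; sign (−1)^0·-1^0·+1^2 = +1.
(a,b)_2: α=-4, β=-2; u≡5, v≡1 (mod 8); ε(u)ε(v)=0·0, αω(v)=-4·0, βω(u)=-2·1; sum ≡ 0  ⇒  +1.
(a,b)_13: α=0, u≡1; β=-2, v≡8 (mod 13); (1|13)=+1, (8|13)=-1; sign (−1)^0·+1^-2·-1^0 = +1.
(a,b)_5: α=6, u≡1; β=3, v≡4 (mod 5); (1|5)=+1, (4|5)=+1; sign (−1)^0·+1^3·+1^6 = +1.
(-51, -255 / ℚ) ramifies at {17, ∞}: a division algebra.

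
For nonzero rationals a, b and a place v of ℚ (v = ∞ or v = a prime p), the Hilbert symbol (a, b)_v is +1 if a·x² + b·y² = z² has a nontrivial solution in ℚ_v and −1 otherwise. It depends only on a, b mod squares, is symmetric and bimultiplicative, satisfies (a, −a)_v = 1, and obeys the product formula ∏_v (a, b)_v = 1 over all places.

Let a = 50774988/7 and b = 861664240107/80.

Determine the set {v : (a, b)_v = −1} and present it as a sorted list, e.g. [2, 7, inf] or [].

(a, b) ≡ (21, 935) mod (ℚ^×)²; places V = {2, 3, 5, 7, 11, 17, ∞}.
(a,b)_5: α=0, u≡4; β=-1, v≡2 (mod 5); (4|5)=+1, (2|5)=-1; sign (−1)^0·+1^-1·-1^0 = +1.
(a,b)_∞: sgn(21)=+, sgn(935)=+, so +1.
(a,b)_11: α=4, u≡2; β=7, v≡10 (mod 11); (2|11)=-1, (10|11)=-1; sign (−1)^0·-1^7·-1^4 = -1.
(a,b)_17: α=2, u≡2; β=3, v≡15 (mod 17); (2|17)=+1, (15|17)=+1; sign (−1)^0·+1^3·+1^2 = +1.
(a,b)_3: α=1, u≡1; β=2, v≡2 (mod 3); (1|3)=+1, (2|3)=-1; sign (−1)^0·+1^2·-1^1 = -1.
(a,b)_7: α=-1, u≡5; β=0, v≡2 (mod 7); (5|7)=-1, (2|7)=+1; sign (−1)^0·-1^0·+1^-1 = +1.
(a,b)_2: α=2, β=-4; u≡5, v≡7 (mod 8); ε(u)ε(v)=0·1, αω(v)=2·0, βω(u)=-4·1; sum ≡ 0  ⇒  +1.
(21, 935 / ℚ) ramifies at {3, 11}: a division algebra.

[3, 11]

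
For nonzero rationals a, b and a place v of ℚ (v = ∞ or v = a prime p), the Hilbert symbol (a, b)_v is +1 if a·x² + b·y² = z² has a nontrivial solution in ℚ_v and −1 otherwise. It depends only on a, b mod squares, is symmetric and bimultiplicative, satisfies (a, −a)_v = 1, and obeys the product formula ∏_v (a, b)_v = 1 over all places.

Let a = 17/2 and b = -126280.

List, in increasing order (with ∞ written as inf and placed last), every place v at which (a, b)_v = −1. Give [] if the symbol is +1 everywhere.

(a, b) ≡ (34, -31570) mod (ℚ^×)²; places V = {2, 5, 7, 11, 17, 41, ∞}.
(a,b)_11: α=0, u≡3; β=1, v≡4 (mod 11); (3|11)=+1, (4|11)=+1; sign (−1)^0·+1^1·+1^0 = +1.
(a,b)_17: α=1, u≡9; β=0, v≡13 (mod 17); (9|17)=+1, (13|17)=+1; sign (−1)^0·+1^0·+1^1 = +1.
(a,b)_∞: sgn(34)=+, sgn(-31570)=−, so +1.
(a,b)_7: α=0, u≡5; β=1, v≡6 (mod 7); (5|7)=-1, (6|7)=-1; sign (−1)^0·-1^1·-1^0 = -1.
(a,b)_5: α=0, u≡1; β=1, v≡4 (mod 5); (1|5)=+1, (4|5)=+1; sign (−1)^0·+1^1·+1^0 = +1.
(a,b)_2: α=-1, β=3; u≡1, v≡7 (mod 8); ε(u)ε(v)=0·1, αω(v)=-1·0, βω(u)=3·0; sum ≡ 0  ⇒  +1.
(a,b)_41: α=0, u≡29; β=1, v≡36 (mod 41); (29|41)=-1, (36|41)=+1; sign (−1)^0·-1^1·+1^0 = -1.
(34, -31570 / ℚ) ramifies at {7, 41}: a division algebra.

[7, 41]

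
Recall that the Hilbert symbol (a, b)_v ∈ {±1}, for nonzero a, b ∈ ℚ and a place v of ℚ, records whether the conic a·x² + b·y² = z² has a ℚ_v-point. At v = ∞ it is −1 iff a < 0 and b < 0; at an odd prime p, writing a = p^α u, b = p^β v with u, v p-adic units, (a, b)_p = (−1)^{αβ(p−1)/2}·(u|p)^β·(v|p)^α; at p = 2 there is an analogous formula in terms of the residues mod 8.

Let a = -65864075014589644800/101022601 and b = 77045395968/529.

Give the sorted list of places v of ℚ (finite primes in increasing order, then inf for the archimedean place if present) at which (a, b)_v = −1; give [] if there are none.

Mod squares: a ≡ -1363, b ≡ 2. Check v ∈ {∞, 2, 3, 5, 7, 19, 23, 29, 47}.
v=7: a=7^2·(≡2), b=7^0·(≡4) mod 7; (2|7)=+1, (4|7)=+1; (−1)^{2·0·3}·(+1)^0·(+1)^2 = +1.
v=23: a=23^-4·(≡14), b=23^-2·(≡16) mod 23; (14|23)=-1, (16|23)=+1; (−1)^{-4·-2·11}·(-1)^-2·(+1)^-4 = +1.
v=3: a=3^4·(≡2), b=3^4·(≡2) mod 3; (2|3)=-1, (2|3)=-1; (−1)^{4·4·1}·(-1)^4·(-1)^4 = +1.
v=∞: -1363 < 0 and 2 > 0  ⇒  (a,b)_∞ = +1.
v=2: v_2(a)=18, v_2(b)=9; units ≡ 5, 1 (mod 8); ε·ε+αω+βω = 0·0+18·0+9·1 ≡ 1  ⇒  (a,b)_2 = -1.
v=19: a=19^-2·(≡17), b=19^0·(≡10) mod 19; (17|19)=+1, (10|19)=-1; (−1)^{-2·0·9}·(+1)^0·(-1)^-2 = +1.
v=47: a=47^3·(≡24), b=47^2·(≡16) mod 47; (24|47)=+1, (16|47)=+1; (−1)^{3·2·23}·(+1)^2·(+1)^3 = +1.
v=29: a=29^3·(≡15), b=29^2·(≡18) mod 29; (15|29)=-1, (18|29)=-1; (−1)^{3·2·14}·(-1)^2·(-1)^3 = -1.
v=5: a=5^2·(≡3), b=5^0·(≡2) mod 5; (3|5)=-1, (2|5)=-1; (−1)^{2·0·2}·(-1)^0·(-1)^2 = +1.
Ram(-1363, 2) = {2, 29}; no ℚ_2-point on the conic.

[2, 29]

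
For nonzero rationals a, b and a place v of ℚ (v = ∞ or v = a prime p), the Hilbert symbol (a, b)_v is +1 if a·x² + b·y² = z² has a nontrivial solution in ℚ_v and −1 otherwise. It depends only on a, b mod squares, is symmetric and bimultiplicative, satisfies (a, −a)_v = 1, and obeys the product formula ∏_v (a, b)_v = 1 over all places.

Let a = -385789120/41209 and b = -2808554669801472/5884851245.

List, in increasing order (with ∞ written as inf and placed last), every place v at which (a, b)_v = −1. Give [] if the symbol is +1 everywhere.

[3, 5, 41, inf]

(a, b) ≡ (-11395, -1401585) mod (ℚ^×)²; places V = {2, 3, 5, 7, 13, 17, 23, 29, 41, 43, 53, ∞}.
(a,b)_43: α=1, u≡36; β=1, v≡42 (mod 43); (36|43)=+1, (42|43)=-1; sign (−1)^1·+1^1·-1^1 = +1.
(a,b)_17: α=0, u≡6; β=2, v≡12 (mod 17); (6|17)=-1, (12|17)=-1; sign (−1)^0·-1^2·-1^0 = +1.
(a,b)_∞: sgn(-11395)=−, sgn(-1401585)=−, so -1.
(a,b)_53: α=1, u≡22; β=1, v≡30 (mod 53); (22|53)=-1, (30|53)=-1; sign (−1)^0·-1^1·-1^1 = +1.
(a,b)_5: α=1, u≡4; β=-1, v≡2 (mod 5); (4|5)=+1, (2|5)=-1; sign (−1)^0·+1^-1·-1^1 = -1.
(a,b)_23: α=2, u≡6; β=2, v≡1 (mod 23); (6|23)=+1, (1|23)=+1; sign (−1)^0·+1^2·+1^2 = +1.
(a,b)_29: α=-2, u≡10; β=-2, v≡15 (mod 29); (10|29)=-1, (15|29)=-1; sign (−1)^0·-1^-2·-1^-2 = +1.
(a,b)_2: α=6, β=16; u≡5, v≡7 (mod 8); ε(u)ε(v)=0·1, αω(v)=6·0, βω(u)=16·1; sum ≡ 0  ⇒  +1.
(a,b)_7: α=-2, u≡4; β=-2, v≡2 (mod 7); (4|7)=+1, (2|7)=+1; sign (−1)^0·+1^-2·+1^-2 = +1.
(a,b)_13: α=0, u≡2; β=-4, v≡4 (mod 13); (2|13)=-1, (4|13)=+1; sign (−1)^0·-1^-4·+1^0 = +1.
(a,b)_41: α=0, u≡13; β=1, v≡25 (mod 41); (13|41)=-1, (25|41)=+1; sign (−1)^0·-1^1·+1^0 = -1.
(a,b)_3: α=0, u≡2; β=1, v≡1 (mod 3); (2|3)=-1, (1|3)=+1; sign (−1)^0·-1^1·+1^0 = -1.
(-11395, -1401585 / ℚ) ramifies at {3, 5, 41, ∞}: a division algebra.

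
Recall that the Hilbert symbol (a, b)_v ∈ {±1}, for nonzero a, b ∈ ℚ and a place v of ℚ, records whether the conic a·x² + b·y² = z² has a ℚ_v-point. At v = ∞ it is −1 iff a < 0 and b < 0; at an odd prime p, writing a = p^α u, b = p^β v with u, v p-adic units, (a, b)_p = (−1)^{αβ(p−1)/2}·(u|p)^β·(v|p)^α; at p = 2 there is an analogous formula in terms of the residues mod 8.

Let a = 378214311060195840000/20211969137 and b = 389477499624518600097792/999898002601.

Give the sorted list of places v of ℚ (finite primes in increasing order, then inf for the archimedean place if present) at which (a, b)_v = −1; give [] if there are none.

(a, b) ≡ (17, 187) mod (ℚ^×)²; places V = {2, 3, 5, 11, 17, 23, 29, 37, 41, ∞}.
(a,b)_5: α=4, u≡2; β=0, v≡2 (mod 5); (2|5)=-1, (2|5)=-1; sign (−1)^0·-1^0·-1^4 = +1.
(a,b)_3: α=6, u≡2; β=4, v≡1 (mod 3); (2|3)=-1, (1|3)=+1; sign (−1)^0·-1^4·+1^6 = +1.
(a,b)_41: α=-2, u≡22; β=-2, v≡40 (mod 41); (22|41)=-1, (40|41)=+1; sign (−1)^0·-1^-2·+1^-2 = +1.
(a,b)_29: α=-4, u≡11; β=-6, v≡20 (mod 29); (11|29)=-1, (20|29)=+1; sign (−1)^0·-1^-6·+1^-4 = +1.
(a,b)_2: α=12, β=20; u≡1, v≡3 (mod 8); ε(u)ε(v)=0·1, αω(v)=12·1, βω(u)=20·0; sum ≡ 0  ⇒  +1.
(a,b)_17: α=-1, u≡13; β=1, v≡14 (mod 17); (13|17)=+1, (14|17)=-1; sign (−1)^0·+1^1·-1^-1 = -1.
(a,b)_∞: sgn(17)=+, sgn(187)=+, so +1.
(a,b)_23: α=6, u≡7; β=6, v≡4 (mod 23); (7|23)=-1, (4|23)=+1; sign (−1)^0·-1^6·+1^6 = +1.
(a,b)_11: α=0, u≡7; β=3, v≡7 (mod 11); (7|11)=-1, (7|11)=-1; sign (−1)^0·-1^3·-1^0 = -1.
(a,b)_37: α=2, u≡8; β=2, v≡2 (mod 37); (8|37)=-1, (2|37)=-1; sign (−1)^0·-1^2·-1^2 = +1.
(17, 187 / ℚ) ramifies at {11, 17}: a division algebra.

[11, 17]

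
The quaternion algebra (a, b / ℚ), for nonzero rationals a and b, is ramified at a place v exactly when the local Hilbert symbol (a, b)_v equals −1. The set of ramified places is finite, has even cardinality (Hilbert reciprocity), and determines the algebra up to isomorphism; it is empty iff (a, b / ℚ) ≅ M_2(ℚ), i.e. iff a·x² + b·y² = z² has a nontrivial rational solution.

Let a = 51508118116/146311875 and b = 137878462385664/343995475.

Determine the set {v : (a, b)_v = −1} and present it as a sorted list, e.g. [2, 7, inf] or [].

Mod squares: a ≡ 19, b ≡ 149226. Check v ∈ {∞, 2, 3, 5, 7, 11, 13, 17, 19, 23, 29, 37, 43}.
v=23: a=23^0·(≡5), b=23^-2·(≡9) mod 23; (5|23)=-1, (9|23)=+1; (−1)^{0·-2·11}·(-1)^-2·(+1)^0 = +1.
v=13: a=13^2·(≡5), b=13^4·(≡9) mod 13; (5|13)=-1, (9|13)=+1; (−1)^{2·4·6}·(-1)^4·(+1)^2 = +1.
v=17: a=17^0·(≡9), b=17^1·(≡5) mod 17; (9|17)=+1, (5|17)=-1; (−1)^{0·1·8}·(+1)^1·(-1)^0 = +1.
v=7: a=7^2·(≡6), b=7^5·(≡3) mod 7; (6|7)=-1, (3|7)=-1; (−1)^{2·5·3}·(-1)^5·(-1)^2 = -1.
v=5: a=5^-4·(≡4), b=5^-2·(≡1) mod 5; (4|5)=+1, (1|5)=+1; (−1)^{-4·-2·2}·(+1)^-2·(+1)^-4 = +1.
v=3: a=3^-2·(≡1), b=3^1·(≡2) mod 3; (1|3)=+1, (2|3)=-1; (−1)^{-2·1·1}·(+1)^1·(-1)^-2 = +1.
v=37: a=37^-2·(≡32), b=37^-2·(≡29) mod 37; (32|37)=-1, (29|37)=-1; (−1)^{-2·-2·18}·(-1)^-2·(-1)^-2 = +1.
v=11: a=11^0·(≡8), b=11^1·(≡1) mod 11; (8|11)=-1, (1|11)=+1; (−1)^{0·1·5}·(-1)^1·(+1)^0 = -1.
v=43: a=43^2·(≡32), b=43^0·(≡17) mod 43; (32|43)=-1, (17|43)=+1; (−1)^{2·0·21}·(-1)^0·(+1)^2 = +1.
v=2: v_2(a)=2, v_2(b)=9; units ≡ 3, 5 (mod 8); ε·ε+αω+βω = 1·0+2·1+9·1 ≡ 1  ⇒  (a,b)_2 = -1.
v=29: a=29^2·(≡8), b=29^0·(≡19) mod 29; (8|29)=-1, (19|29)=-1; (−1)^{2·0·14}·(-1)^0·(-1)^2 = +1.
v=∞: 19 > 0 and 149226 > 0  ⇒  (a,b)_∞ = +1.
v=19: a=19^-1·(≡1), b=19^-1·(≡16) mod 19; (1|19)=+1, (16|19)=+1; (−1)^{-1·-1·9}·(+1)^-1·(+1)^-1 = -1.
(19, 149226 / ℚ) ramifies at {2, 7, 11, 19}: a division algebra.

[2, 7, 11, 19]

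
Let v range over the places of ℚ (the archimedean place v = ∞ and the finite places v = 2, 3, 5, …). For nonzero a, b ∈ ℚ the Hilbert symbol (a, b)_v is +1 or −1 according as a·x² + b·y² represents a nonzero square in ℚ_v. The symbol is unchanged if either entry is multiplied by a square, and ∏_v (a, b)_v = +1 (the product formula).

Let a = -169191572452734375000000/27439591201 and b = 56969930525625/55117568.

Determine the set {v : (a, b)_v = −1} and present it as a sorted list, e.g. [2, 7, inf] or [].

Mod squares: a ≡ -31, b ≡ 16687. Check v ∈ {∞, 2, 3, 5, 11, 13, 23, 31, 37, 41}.
v=∞: -31 < 0 and 16687 > 0  ⇒  (a,b)_∞ = +1.
v=2: v_2(a)=6, v_2(b)=-8; units ≡ 1, 7 (mod 8); ε·ε+αω+βω = 0·1+6·0+-8·0 ≡ 0  ⇒  (a,b)_2 = +1.
v=11: a=11^-4·(≡2), b=11^-1·(≡7) mod 11; (2|11)=-1, (7|11)=-1; (−1)^{-4·-1·5}·(-1)^-1·(-1)^-4 = -1.
v=3: a=3^2·(≡2), b=3^4·(≡1) mod 3; (2|3)=-1, (1|3)=+1; (−1)^{2·4·1}·(-1)^4·(+1)^2 = +1.
v=37: a=37^-4·(≡8), b=37^-1·(≡26) mod 37; (8|37)=-1, (26|37)=+1; (−1)^{-4·-1·18}·(-1)^-1·(+1)^-4 = -1.
v=41: a=41^2·(≡20), b=41^1·(≡24) mod 41; (20|41)=+1, (24|41)=-1; (−1)^{2·1·20}·(+1)^1·(-1)^2 = +1.
v=23: a=23^0·(≡10), b=23^-2·(≡13) mod 23; (10|23)=-1, (13|23)=+1; (−1)^{0·-2·11}·(-1)^-2·(+1)^0 = +1.
v=31: a=31^5·(≡17), b=31^2·(≡7) mod 31; (17|31)=-1, (7|31)=+1; (−1)^{5·2·15}·(-1)^2·(+1)^5 = +1.
v=5: a=5^14·(≡4), b=5^4·(≡2) mod 5; (4|5)=+1, (2|5)=-1; (−1)^{14·4·2}·(+1)^4·(-1)^14 = +1.
v=13: a=13^0·(≡6), b=13^4·(≡6) mod 13; (6|13)=-1, (6|13)=-1; (−1)^{0·4·6}·(-1)^4·(-1)^0 = +1.
(-31, 16687 / ℚ) ramifies at {11, 37}: a division algebra.

[11, 37]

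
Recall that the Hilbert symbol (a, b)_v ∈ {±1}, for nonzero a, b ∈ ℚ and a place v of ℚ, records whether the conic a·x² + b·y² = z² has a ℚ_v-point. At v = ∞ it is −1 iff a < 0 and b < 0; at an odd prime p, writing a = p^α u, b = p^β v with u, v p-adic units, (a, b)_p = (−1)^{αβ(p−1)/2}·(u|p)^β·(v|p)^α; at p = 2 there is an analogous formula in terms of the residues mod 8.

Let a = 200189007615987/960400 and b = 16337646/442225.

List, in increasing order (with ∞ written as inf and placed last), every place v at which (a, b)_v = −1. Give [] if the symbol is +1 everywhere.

[3, 17]

(a, b) ≡ (3, 1326) mod (ℚ^×)²; places V = {2, 3, 5, 7, 13, 17, 19, 37, ∞}.
(a,b)_∞: sgn(3)=+, sgn(1326)=+, so +1.
(a,b)_13: α=2, u≡12; β=1, v≡8 (mod 13); (12|13)=+1, (8|13)=-1; sign (−1)^0·+1^1·-1^2 = +1.
(a,b)_17: α=2, u≡5; β=1, v≡7 (mod 17); (5|17)=-1, (7|17)=-1; sign (−1)^0·-1^1·-1^2 = -1.
(a,b)_3: α=7, u≡1; β=3, v≡1 (mod 3); (1|3)=+1, (1|3)=+1; sign (−1)^1·+1^3·+1^7 = -1.
(a,b)_7: α=-4, u≡5; β=-2, v≡5 (mod 7); (5|7)=-1, (5|7)=-1; sign (−1)^0·-1^-2·-1^-4 = +1.
(a,b)_2: α=-4, β=1; u≡3, v≡7 (mod 8); ε(u)ε(v)=1·1, αω(v)=-4·0, βω(u)=1·1; sum ≡ 0  ⇒  +1.
(a,b)_5: α=-2, u≡2; β=-2, v≡4 (mod 5); (2|5)=-1, (4|5)=+1; sign (−1)^0·-1^-2·+1^-2 = +1.
(a,b)_19: α=0, u≡14; β=-2, v≡15 (mod 19); (14|19)=-1, (15|19)=-1; sign (−1)^0·-1^-2·-1^0 = +1.
(a,b)_37: α=4, u≡16; β=2, v≡20 (mod 37); (16|37)=+1, (20|37)=-1; sign (−1)^0·+1^2·-1^4 = +1.
(3, 1326 / ℚ) ramifies at {3, 17}: a division algebra.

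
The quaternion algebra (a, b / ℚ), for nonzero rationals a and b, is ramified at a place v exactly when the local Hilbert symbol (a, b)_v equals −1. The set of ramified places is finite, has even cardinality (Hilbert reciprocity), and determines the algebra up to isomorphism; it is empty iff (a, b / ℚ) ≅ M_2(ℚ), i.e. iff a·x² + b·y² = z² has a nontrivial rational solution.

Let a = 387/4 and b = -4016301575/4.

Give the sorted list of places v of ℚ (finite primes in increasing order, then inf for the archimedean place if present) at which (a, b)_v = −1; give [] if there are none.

Mod squares: a ≡ 43, b ≡ -1327703. Check v ∈ {∞, 2, 3, 5, 11, 13, 41, 43, 47, 53}.
v=13: a=13^0·(≡9), b=13^1·(≡3) mod 13; (9|13)=+1, (3|13)=+1; (−1)^{0·1·6}·(+1)^1·(+1)^0 = +1.
v=∞: 43 > 0 and -1327703 < 0  ⇒  (a,b)_∞ = +1.
v=47: a=47^0·(≡38), b=47^1·(≡15) mod 47; (38|47)=-1, (15|47)=-1; (−1)^{0·1·23}·(-1)^1·(-1)^0 = -1.
v=2: v_2(a)=-2, v_2(b)=-2; units ≡ 3, 1 (mod 8); ε·ε+αω+βω = 1·0+-2·0+-2·1 ≡ 0  ⇒  (a,b)_2 = +1.
v=11: a=11^0·(≡6), b=11^2·(≡6) mod 11; (6|11)=-1, (6|11)=-1; (−1)^{0·2·5}·(-1)^2·(-1)^0 = +1.
v=41: a=41^0·(≡25), b=41^1·(≡15) mod 41; (25|41)=+1, (15|41)=-1; (−1)^{0·1·20}·(+1)^1·(-1)^0 = +1.
v=43: a=43^1·(≡13), b=43^0·(≡30) mod 43; (13|43)=+1, (30|43)=-1; (−1)^{1·0·21}·(+1)^0·(-1)^1 = -1.
v=3: a=3^2·(≡1), b=3^0·(≡1) mod 3; (1|3)=+1, (1|3)=+1; (−1)^{2·0·1}·(+1)^0·(+1)^2 = +1.
v=53: a=53^0·(≡4), b=53^1·(≡18) mod 53; (4|53)=+1, (18|53)=-1; (−1)^{0·1·26}·(+1)^1·(-1)^0 = +1.
v=5: a=5^0·(≡3), b=5^2·(≡3) mod 5; (3|5)=-1, (3|5)=-1; (−1)^{0·2·2}·(-1)^2·(-1)^0 = +1.
|Ram(43, -1327703)| = 2, even; anisotropic at {43, 47}.

[43, 47]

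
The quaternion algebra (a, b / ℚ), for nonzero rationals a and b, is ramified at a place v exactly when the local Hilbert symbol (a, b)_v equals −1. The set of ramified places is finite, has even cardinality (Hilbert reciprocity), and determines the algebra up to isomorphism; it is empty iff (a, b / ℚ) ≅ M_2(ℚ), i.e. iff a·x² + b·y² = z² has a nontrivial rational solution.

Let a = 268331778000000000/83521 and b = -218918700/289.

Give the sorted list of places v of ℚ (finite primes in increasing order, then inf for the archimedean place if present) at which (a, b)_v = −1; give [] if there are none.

(a, b) ≡ (5, -3003) mod (ℚ^×)²; places V = {2, 3, 5, 7, 11, 13, 17, ∞}.
(a,b)_11: α=2, u≡9; β=1, v≡2 (mod 11); (9|11)=+1, (2|11)=-1; sign (−1)^0·+1^1·-1^2 = +1.
(a,b)_2: α=10, β=2; u≡5, v≡5 (mod 8); ε(u)ε(v)=0·0, αω(v)=10·1, βω(u)=2·1; sum ≡ 0  ⇒  +1.
(a,b)_7: α=0, u≡5; β=1, v≡5 (mod 7); (5|7)=-1, (5|7)=-1; sign (−1)^0·-1^1·-1^0 = -1.
(a,b)_3: α=8, u≡2; β=7, v≡1 (mod 3); (2|3)=-1, (1|3)=+1; sign (−1)^0·-1^7·+1^8 = -1.
(a,b)_5: α=9, u≡1; β=2, v≡3 (mod 5); (1|5)=+1, (3|5)=-1; sign (−1)^0·+1^2·-1^9 = -1.
(a,b)_13: α=2, u≡5; β=1, v≡9 (mod 13); (5|13)=-1, (9|13)=+1; sign (−1)^0·-1^1·+1^2 = -1.
(a,b)_∞: sgn(5)=+, sgn(-3003)=−, so +1.
(a,b)_17: α=-4, u≡11; β=-2, v≡7 (mod 17); (11|17)=-1, (7|17)=-1; sign (−1)^0·-1^-2·-1^-4 = +1.
Ram(5, -3003) = {3, 5, 7, 13}; no ℚ_3-point on the conic.

[3, 5, 7, 13]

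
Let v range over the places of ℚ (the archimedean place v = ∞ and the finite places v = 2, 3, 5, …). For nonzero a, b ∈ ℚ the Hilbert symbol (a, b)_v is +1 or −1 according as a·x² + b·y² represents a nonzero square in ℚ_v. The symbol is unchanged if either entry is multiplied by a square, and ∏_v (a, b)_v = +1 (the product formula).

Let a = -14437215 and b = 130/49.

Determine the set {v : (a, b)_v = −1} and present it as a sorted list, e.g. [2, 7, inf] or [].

[5, 23, 29, 37]

(a, b) ≡ (-1604135, 130) mod (ℚ^×)²; places V = {2, 3, 5, 7, 13, 23, 29, 37, ∞}.
(a,b)_29: α=1, u≡8; β=0, v≡21 (mod 29); (8|29)=-1, (21|29)=-1; sign (−1)^0·-1^0·-1^1 = -1.
(a,b)_23: α=1, u≡11; β=0, v≡5 (mod 23); (11|23)=-1, (5|23)=-1; sign (−1)^0·-1^0·-1^1 = -1.
(a,b)_2: α=0, β=1; u≡1, v≡1 (mod 8); ε(u)ε(v)=0·0, αω(v)=0·0, βω(u)=1·0; sum ≡ 0  ⇒  +1.
(a,b)_37: α=1, u≡7; β=0, v≡17 (mod 37); (7|37)=+1, (17|37)=-1; sign (−1)^0·+1^0·-1^1 = -1.
(a,b)_∞: sgn(-1604135)=−, sgn(130)=+, so +1.
(a,b)_3: α=2, u≡1; β=0, v≡1 (mod 3); (1|3)=+1, (1|3)=+1; sign (−1)^0·+1^0·+1^2 = +1.
(a,b)_5: α=1, u≡2; β=1, v≡4 (mod 5); (2|5)=-1, (4|5)=+1; sign (−1)^0·-1^1·+1^1 = -1.
(a,b)_7: α=0, u≡5; β=-2, v≡4 (mod 7); (5|7)=-1, (4|7)=+1; sign (−1)^0·-1^-2·+1^0 = +1.
(a,b)_13: α=1, u≡9; β=1, v≡1 (mod 13); (9|13)=+1, (1|13)=+1; sign (−1)^0·+1^1·+1^1 = +1.
Ram(-1604135, 130) = {5, 23, 29, 37}; no ℚ_5-point on the conic.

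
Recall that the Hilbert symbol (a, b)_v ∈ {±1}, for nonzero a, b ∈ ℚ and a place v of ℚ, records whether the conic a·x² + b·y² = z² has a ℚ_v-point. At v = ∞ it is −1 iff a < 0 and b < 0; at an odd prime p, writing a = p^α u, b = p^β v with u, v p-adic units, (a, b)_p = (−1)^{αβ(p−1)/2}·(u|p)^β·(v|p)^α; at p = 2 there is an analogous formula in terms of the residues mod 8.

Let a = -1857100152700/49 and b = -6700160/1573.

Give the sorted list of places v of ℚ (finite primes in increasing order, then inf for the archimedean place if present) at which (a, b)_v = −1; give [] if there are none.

[5, 13, 29, inf]

Mod squares: a ≡ -247, b ≡ -3770. Check v ∈ {∞, 2, 5, 7, 11, 13, 19, 23, 29}.
v=7: a=7^-2·(≡5), b=7^0·(≡6) mod 7; (5|7)=-1, (6|7)=-1; (−1)^{-2·0·3}·(-1)^0·(-1)^-2 = +1.
v=2: v_2(a)=2, v_2(b)=7; units ≡ 1, 3 (mod 8); ε·ε+αω+βω = 0·1+2·1+7·0 ≡ 0  ⇒  (a,b)_2 = +1.
v=29: a=29^2·(≡15), b=29^1·(≡17) mod 29; (15|29)=-1, (17|29)=-1; (−1)^{2·1·14}·(-1)^1·(-1)^2 = -1.
v=19: a=19^1·(≡11), b=19^2·(≡4) mod 19; (11|19)=+1, (4|19)=+1; (−1)^{1·2·9}·(+1)^2·(+1)^1 = +1.
v=11: a=11^0·(≡2), b=11^-2·(≡3) mod 11; (2|11)=-1, (3|11)=+1; (−1)^{0·-2·5}·(-1)^-2·(+1)^0 = +1.
v=23: a=23^2·(≡8), b=23^0·(≡12) mod 23; (8|23)=+1, (12|23)=+1; (−1)^{2·0·11}·(+1)^0·(+1)^2 = +1.
v=∞: -247 < 0 and -3770 < 0  ⇒  (a,b)_∞ = -1.
v=13: a=13^3·(≡2), b=13^-1·(≡10) mod 13; (2|13)=-1, (10|13)=+1; (−1)^{3·-1·6}·(-1)^-1·(+1)^3 = -1.
v=5: a=5^2·(≡3), b=5^1·(≡1) mod 5; (3|5)=-1, (1|5)=+1; (−1)^{2·1·2}·(-1)^1·(+1)^2 = -1.
Ram(-247, -3770) = {5, 13, 29, ∞}; no ℚ_5-point on the conic.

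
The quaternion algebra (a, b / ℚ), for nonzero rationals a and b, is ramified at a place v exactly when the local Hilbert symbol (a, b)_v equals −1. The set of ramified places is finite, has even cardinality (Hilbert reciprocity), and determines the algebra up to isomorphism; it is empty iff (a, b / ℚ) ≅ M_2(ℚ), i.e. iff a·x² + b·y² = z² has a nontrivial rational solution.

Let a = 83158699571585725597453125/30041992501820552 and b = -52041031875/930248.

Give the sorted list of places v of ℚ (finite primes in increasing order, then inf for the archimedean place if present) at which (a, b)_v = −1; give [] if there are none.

(a, b) ≡ (26, -518) mod (ℚ^×)²; places V = {2, 3, 5, 7, 11, 13, 17, 31, 37, ∞}.
(a,b)_5: α=6, u≡1; β=4, v≡3 (mod 5); (1|5)=+1, (3|5)=-1; sign (−1)^0·+1^4·-1^6 = +1.
(a,b)_11: α=-4, u≡4; β=-2, v≡8 (mod 11); (4|11)=+1, (8|11)=-1; sign (−1)^0·+1^-2·-1^-4 = +1.
(a,b)_7: α=6, u≡6; β=3, v≡5 (mod 7); (6|7)=-1, (5|7)=-1; sign (−1)^0·-1^3·-1^6 = -1.
(a,b)_3: α=26, u≡2; β=8, v≡1 (mod 3); (2|3)=-1, (1|3)=+1; sign (−1)^0·-1^8·+1^26 = +1.
(a,b)_37: α=2, u≡28; β=1, v≡31 (mod 37); (28|37)=+1, (31|37)=-1; sign (−1)^0·+1^1·-1^2 = +1.
(a,b)_17: α=-2, u≡13; β=0, v≡4 (mod 17); (13|17)=+1, (4|17)=+1; sign (−1)^0·+1^0·+1^-2 = +1.
(a,b)_13: α=1, u≡6; β=0, v≡11 (mod 13); (6|13)=-1, (11|13)=-1; sign (−1)^0·-1^0·-1^1 = -1.
(a,b)_31: α=-6, u≡22; β=-2, v≡19 (mod 31); (22|31)=-1, (19|31)=+1; sign (−1)^0·-1^-2·+1^-6 = +1.
(a,b)_2: α=-3, β=-3; u≡5, v≡5 (mod 8); ε(u)ε(v)=0·0, αω(v)=-3·1, βω(u)=-3·1; sum ≡ 0  ⇒  +1.
(a,b)_∞: sgn(26)=+, sgn(-518)=−, so +1.
Ram(26, -518) = {7, 13}; no ℚ_7-point on the conic.

[7, 13]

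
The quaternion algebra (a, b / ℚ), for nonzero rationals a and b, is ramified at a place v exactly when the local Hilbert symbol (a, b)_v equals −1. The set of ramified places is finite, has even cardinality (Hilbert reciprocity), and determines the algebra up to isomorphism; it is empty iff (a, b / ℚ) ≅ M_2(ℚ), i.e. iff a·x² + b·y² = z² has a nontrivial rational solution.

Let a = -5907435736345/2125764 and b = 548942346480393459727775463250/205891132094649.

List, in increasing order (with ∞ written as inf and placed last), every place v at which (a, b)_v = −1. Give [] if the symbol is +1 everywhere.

[13, 17]

(a, b) ≡ (-1105, 130) mod (ℚ^×)²; places V = {2, 3, 5, 11, 13, 17, 23, ∞}.
(a,b)_17: α=5, u≡5; β=10, v≡3 (mod 17); (5|17)=-1, (3|17)=-1; sign (−1)^0·-1^10·-1^5 = -1.
(a,b)_13: α=1, u≡5; β=3, v≡10 (mod 13); (5|13)=-1, (10|13)=+1; sign (−1)^0·-1^3·+1^1 = -1.
(a,b)_5: α=1, u≡4; β=3, v≡4 (mod 5); (4|5)=+1, (4|5)=+1; sign (−1)^0·+1^3·+1^1 = +1.
(a,b)_3: α=-12, u≡2; β=-30, v≡1 (mod 3); (2|3)=-1, (1|3)=+1; sign (−1)^0·-1^-30·+1^-12 = +1.
(a,b)_2: α=-2, β=1; u≡7, v≡1 (mod 8); ε(u)ε(v)=1·0, αω(v)=-2·0, βω(u)=1·0; sum ≡ 0  ⇒  +1.
(a,b)_23: α=2, u≡19; β=4, v≡14 (mod 23); (19|23)=-1, (14|23)=-1; sign (−1)^0·-1^4·-1^2 = +1.
(a,b)_∞: sgn(-1105)=−, sgn(130)=+, so +1.
(a,b)_11: α=2, u≡7; β=6, v≡9 (mod 11); (7|11)=-1, (9|11)=+1; sign (−1)^0·-1^6·+1^2 = +1.
Ram(-1105, 130) = {13, 17}; no ℚ_13-point on the conic.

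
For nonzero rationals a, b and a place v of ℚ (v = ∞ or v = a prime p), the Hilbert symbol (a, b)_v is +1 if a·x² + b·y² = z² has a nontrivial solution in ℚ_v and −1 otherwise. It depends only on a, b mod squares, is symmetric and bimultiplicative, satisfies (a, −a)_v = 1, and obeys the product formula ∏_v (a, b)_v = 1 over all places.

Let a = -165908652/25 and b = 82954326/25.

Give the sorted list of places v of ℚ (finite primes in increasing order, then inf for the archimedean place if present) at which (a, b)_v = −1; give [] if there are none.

(a, b) ≡ (-245427, 490854) mod (ℚ^×)²; places V = {2, 3, 5, 7, 13, 29, 31, ∞}.
(a,b)_31: α=1, u≡19; β=1, v≡6 (mod 31); (19|31)=+1, (6|31)=-1; sign (−1)^1·+1^1·-1^1 = +1.
(a,b)_3: α=1, u≡1; β=1, v≡1 (mod 3); (1|3)=+1, (1|3)=+1; sign (−1)^1·+1^1·+1^1 = -1.
(a,b)_2: α=2, β=1; u≡5, v≡3 (mod 8); ε(u)ε(v)=0·1, αω(v)=2·1, βω(u)=1·1; sum ≡ 1  ⇒  -1.
(a,b)_13: α=3, u≡12; β=3, v≡7 (mod 13); (12|13)=+1, (7|13)=-1; sign (−1)^0·+1^3·-1^3 = -1.
(a,b)_7: α=1, u≡2; β=1, v≡6 (mod 7); (2|7)=+1, (6|7)=-1; sign (−1)^1·+1^1·-1^1 = +1.
(a,b)_5: α=-2, u≡3; β=-2, v≡1 (mod 5); (3|5)=-1, (1|5)=+1; sign (−1)^0·-1^-2·+1^-2 = +1.
(a,b)_29: α=1, u≡25; β=1, v≡2 (mod 29); (25|29)=+1, (2|29)=-1; sign (−1)^0·+1^1·-1^1 = -1.
(a,b)_∞: sgn(-245427)=−, sgn(490854)=+, so +1.
Ram(-245427, 490854) = {2, 3, 13, 29}; no ℚ_2-point on the conic.

[2, 3, 13, 29]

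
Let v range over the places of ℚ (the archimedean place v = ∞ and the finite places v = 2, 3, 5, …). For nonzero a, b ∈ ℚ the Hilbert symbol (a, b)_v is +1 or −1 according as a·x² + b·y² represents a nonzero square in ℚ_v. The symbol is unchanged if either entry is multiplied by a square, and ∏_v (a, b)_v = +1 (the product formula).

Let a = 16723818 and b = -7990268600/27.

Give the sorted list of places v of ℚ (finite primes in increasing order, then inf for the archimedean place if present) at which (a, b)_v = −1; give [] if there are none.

[3, 17, 41, 43]

Mod squares: a ≡ 1858202, b ≡ -129642. Check v ∈ {∞, 2, 3, 5, 17, 31, 41, 43}.
v=3: a=3^2·(≡2), b=3^-3·(≡1) mod 3; (2|3)=-1, (1|3)=+1; (−1)^{2·-3·1}·(-1)^-3·(+1)^2 = -1.
v=31: a=31^1·(≡16), b=31^1·(≡27) mod 31; (16|31)=+1, (27|31)=-1; (−1)^{1·1·15}·(+1)^1·(-1)^1 = +1.
v=2: v_2(a)=1, v_2(b)=3; units ≡ 5, 3 (mod 8); ε·ε+αω+βω = 0·1+1·1+3·1 ≡ 0  ⇒  (a,b)_2 = +1.
v=41: a=41^1·(≡30), b=41^1·(≡32) mod 41; (30|41)=-1, (32|41)=+1; (−1)^{1·1·20}·(-1)^1·(+1)^1 = -1.
v=17: a=17^1·(≡15), b=17^1·(≡3) mod 17; (15|17)=+1, (3|17)=-1; (−1)^{1·1·8}·(+1)^1·(-1)^1 = -1.
v=∞: 1858202 > 0 and -129642 < 0  ⇒  (a,b)_∞ = +1.
v=43: a=43^1·(≡34), b=43^2·(≡26) mod 43; (34|43)=-1, (26|43)=-1; (−1)^{1·2·21}·(-1)^2·(-1)^1 = -1.
v=5: a=5^0·(≡3), b=5^2·(≡3) mod 5; (3|5)=-1, (3|5)=-1; (−1)^{0·2·2}·(-1)^2·(-1)^0 = +1.
Ram(1858202, -129642) = {3, 17, 41, 43}; no ℚ_3-point on the conic.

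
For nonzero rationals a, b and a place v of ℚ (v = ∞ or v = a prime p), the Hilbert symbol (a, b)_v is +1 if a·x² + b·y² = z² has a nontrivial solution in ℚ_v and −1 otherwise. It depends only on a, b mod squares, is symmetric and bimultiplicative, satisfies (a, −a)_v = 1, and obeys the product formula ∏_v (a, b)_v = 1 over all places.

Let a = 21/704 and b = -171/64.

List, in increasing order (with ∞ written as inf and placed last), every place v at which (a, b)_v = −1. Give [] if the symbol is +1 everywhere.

(a, b) ≡ (231, -19) mod (ℚ^×)²; places V = {2, 3, 7, 11, 19, ∞}.
(a,b)_2: α=-6, β=-6; u≡7, v≡5 (mod 8); ε(u)ε(v)=1·0, αω(v)=-6·1, βω(u)=-6·0; sum ≡ 0  ⇒  +1.
(a,b)_∞: sgn(231)=+, sgn(-19)=−, so +1.
(a,b)_7: α=1, u≡6; β=0, v≡4 (mod 7); (6|7)=-1, (4|7)=+1; sign (−1)^0·-1^0·+1^1 = +1.
(a,b)_11: α=-1, u≡6; β=0, v≡3 (mod 11); (6|11)=-1, (3|11)=+1; sign (−1)^0·-1^0·+1^-1 = +1.
(a,b)_3: α=1, u≡2; β=2, v≡2 (mod 3); (2|3)=-1, (2|3)=-1; sign (−1)^0·-1^2·-1^1 = -1.
(a,b)_19: α=0, u≡2; β=1, v≡15 (mod 19); (2|19)=-1, (15|19)=-1; sign (−1)^0·-1^1·-1^0 = -1.
|Ram(231, -19)| = 2, even; anisotropic at {3, 19}.

[3, 19]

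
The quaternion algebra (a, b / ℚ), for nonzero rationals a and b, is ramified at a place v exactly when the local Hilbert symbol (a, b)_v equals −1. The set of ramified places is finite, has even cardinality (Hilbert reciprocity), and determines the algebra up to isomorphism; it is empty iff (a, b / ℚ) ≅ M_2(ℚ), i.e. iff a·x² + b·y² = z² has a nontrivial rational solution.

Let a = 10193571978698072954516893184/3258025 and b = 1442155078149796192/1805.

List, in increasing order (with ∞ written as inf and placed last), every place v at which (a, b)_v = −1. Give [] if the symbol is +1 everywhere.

[2, 7, 13, 31]

(a, b) ≡ (242606, 1784510) mod (ℚ^×)²; places V = {2, 5, 7, 13, 19, 29, 31, 37, 43, 53, ∞}.
(a,b)_7: α=1, u≡1; β=1, v≡1 (mod 7); (1|7)=+1, (1|7)=+1; sign (−1)^1·+1^1·+1^1 = -1.
(a,b)_2: α=9, β=5; u≡7, v≡7 (mod 8); ε(u)ε(v)=1·1, αω(v)=9·0, βω(u)=5·0; sum ≡ 1  ⇒  -1.
(a,b)_5: α=-2, u≡4; β=-1, v≡2 (mod 5); (4|5)=+1, (2|5)=-1; sign (−1)^0·+1^-1·-1^-2 = +1.
(a,b)_∞: sgn(242606)=+, sgn(1784510)=+, so +1.
(a,b)_53: α=2, u≡17; β=1, v≡29 (mod 53); (17|53)=+1, (29|53)=+1; sign (−1)^0·+1^1·+1^2 = +1.
(a,b)_37: α=2, u≡7; β=1, v≡5 (mod 37); (7|37)=+1, (5|37)=-1; sign (−1)^0·+1^1·-1^2 = +1.
(a,b)_43: α=3, u≡15; β=2, v≡31 (mod 43); (15|43)=+1, (31|43)=+1; sign (−1)^0·+1^2·+1^3 = +1.
(a,b)_31: α=3, u≡8; β=2, v≡13 (mod 31); (8|31)=+1, (13|31)=-1; sign (−1)^0·+1^2·-1^3 = -1.
(a,b)_29: α=2, u≡18; β=2, v≡28 (mod 29); (18|29)=-1, (28|29)=+1; sign (−1)^0·-1^2·+1^2 = +1.
(a,b)_19: α=-4, u≡3; β=-2, v≡1 (mod 19); (3|19)=-1, (1|19)=+1; sign (−1)^0·-1^-2·+1^-4 = +1.
(a,b)_13: α=5, u≡2; β=3, v≡10 (mod 13); (2|13)=-1, (10|13)=+1; sign (−1)^0·-1^3·+1^5 = -1.
(242606, 1784510 / ℚ) ramifies at {2, 7, 13, 31}: a division algebra.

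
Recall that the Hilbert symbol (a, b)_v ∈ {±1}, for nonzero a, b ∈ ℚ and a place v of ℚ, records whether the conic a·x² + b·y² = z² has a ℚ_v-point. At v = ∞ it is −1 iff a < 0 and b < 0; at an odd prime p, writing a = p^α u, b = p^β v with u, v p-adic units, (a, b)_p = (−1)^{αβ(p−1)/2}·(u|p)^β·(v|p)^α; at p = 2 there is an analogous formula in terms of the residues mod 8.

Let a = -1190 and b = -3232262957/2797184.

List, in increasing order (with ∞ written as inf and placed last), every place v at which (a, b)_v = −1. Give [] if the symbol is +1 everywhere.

Mod squares: a ≡ -1190, b ≡ -2002. Check v ∈ {∞, 2, 5, 7, 11, 13, 17, 19, 31, 41}.
v=2: v_2(a)=1, v_2(b)=-7; units ≡ 5, 7 (mod 8); ε·ε+αω+βω = 0·1+1·0+-7·1 ≡ 1  ⇒  (a,b)_2 = -1.
v=7: a=7^1·(≡5), b=7^1·(≡4) mod 7; (5|7)=-1, (4|7)=+1; (−1)^{1·1·3}·(-1)^1·(+1)^1 = +1.
v=19: a=19^0·(≡7), b=19^2·(≡14) mod 19; (7|19)=+1, (14|19)=-1; (−1)^{0·2·9}·(+1)^2·(-1)^0 = +1.
v=13: a=13^0·(≡6), b=13^-1·(≡5) mod 13; (6|13)=-1, (5|13)=-1; (−1)^{0·-1·6}·(-1)^-1·(-1)^0 = -1.
v=∞: -1190 < 0 and -2002 < 0  ⇒  (a,b)_∞ = -1.
v=31: a=31^0·(≡19), b=31^2·(≡27) mod 31; (19|31)=+1, (27|31)=-1; (−1)^{0·2·15}·(+1)^2·(-1)^0 = +1.
v=11: a=11^0·(≡9), b=11^3·(≡9) mod 11; (9|11)=+1, (9|11)=+1; (−1)^{0·3·5}·(+1)^3·(+1)^0 = +1.
v=17: a=17^1·(≡15), b=17^0·(≡8) mod 17; (15|17)=+1, (8|17)=+1; (−1)^{1·0·8}·(+1)^0·(+1)^1 = +1.
v=41: a=41^0·(≡40), b=41^-2·(≡19) mod 41; (40|41)=+1, (19|41)=-1; (−1)^{0·-2·20}·(+1)^-2·(-1)^0 = +1.
v=5: a=5^1·(≡2), b=5^0·(≡2) mod 5; (2|5)=-1, (2|5)=-1; (−1)^{1·0·2}·(-1)^0·(-1)^1 = -1.
(-1190, -2002 / ℚ) ramifies at {2, 5, 13, ∞}: a division algebra.

[2, 5, 13, inf]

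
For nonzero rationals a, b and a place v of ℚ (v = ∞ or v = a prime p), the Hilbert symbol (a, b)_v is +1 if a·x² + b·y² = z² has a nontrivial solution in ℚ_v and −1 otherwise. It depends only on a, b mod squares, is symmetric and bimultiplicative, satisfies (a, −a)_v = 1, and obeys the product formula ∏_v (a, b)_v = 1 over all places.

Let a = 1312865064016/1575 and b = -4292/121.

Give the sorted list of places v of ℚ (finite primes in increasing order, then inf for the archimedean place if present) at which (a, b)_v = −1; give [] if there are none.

[2, 7, 19, 31]

Mod squares: a ≡ 4123, b ≡ -1073. Check v ∈ {∞, 2, 3, 5, 7, 11, 19, 29, 31, 37}.
v=19: a=19^1·(≡3), b=19^0·(≡3) mod 19; (3|19)=-1, (3|19)=-1; (−1)^{1·0·9}·(-1)^0·(-1)^1 = -1.
v=31: a=31^1·(≡2), b=31^0·(≡15) mod 31; (2|31)=+1, (15|31)=-1; (−1)^{1·0·15}·(+1)^0·(-1)^1 = -1.
v=37: a=37^2·(≡33), b=37^1·(≡18) mod 37; (33|37)=+1, (18|37)=-1; (−1)^{2·1·18}·(+1)^1·(-1)^2 = +1.
v=7: a=7^-1·(≡2), b=7^0·(≡3) mod 7; (2|7)=+1, (3|7)=-1; (−1)^{-1·0·3}·(+1)^0·(-1)^-1 = -1.
v=2: v_2(a)=4, v_2(b)=2; units ≡ 3, 7 (mod 8); ε·ε+αω+βω = 1·1+4·0+2·1 ≡ 1  ⇒  (a,b)_2 = -1.
v=29: a=29^2·(≡16), b=29^1·(≡11) mod 29; (16|29)=+1, (11|29)=-1; (−1)^{2·1·14}·(+1)^1·(-1)^2 = +1.
v=5: a=5^-2·(≡2), b=5^0·(≡3) mod 5; (2|5)=-1, (3|5)=-1; (−1)^{-2·0·2}·(-1)^0·(-1)^-2 = +1.
v=11: a=11^2·(≡1), b=11^-2·(≡9) mod 11; (1|11)=+1, (9|11)=+1; (−1)^{2·-2·5}·(+1)^-2·(+1)^2 = +1.
v=3: a=3^-2·(≡1), b=3^0·(≡1) mod 3; (1|3)=+1, (1|3)=+1; (−1)^{-2·0·1}·(+1)^0·(+1)^-2 = +1.
v=∞: 4123 > 0 and -1073 < 0  ⇒  (a,b)_∞ = +1.
Ram(4123, -1073) = {2, 7, 19, 31}; no ℚ_2-point on the conic.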